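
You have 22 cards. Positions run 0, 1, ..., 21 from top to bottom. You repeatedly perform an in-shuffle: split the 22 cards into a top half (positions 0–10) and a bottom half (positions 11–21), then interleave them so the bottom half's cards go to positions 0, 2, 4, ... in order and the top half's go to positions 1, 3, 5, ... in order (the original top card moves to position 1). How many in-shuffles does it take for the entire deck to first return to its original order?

11

The in-shuffle permutes the 22 positions with cycle lengths [11, 11].
Every card is home exactly when every cycle has completed a whole number of laps, i.e. after lcm(11) = 11 in-shuffles.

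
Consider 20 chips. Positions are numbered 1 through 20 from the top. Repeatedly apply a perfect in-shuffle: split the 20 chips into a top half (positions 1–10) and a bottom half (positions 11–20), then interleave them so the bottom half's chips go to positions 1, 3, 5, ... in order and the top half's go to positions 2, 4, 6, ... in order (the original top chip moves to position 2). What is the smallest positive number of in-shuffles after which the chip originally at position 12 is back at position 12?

3

Follow position 12 under repeated in-shuffles:
12 → 3 → 6 → 12
It first returns after 3 in-shuffles.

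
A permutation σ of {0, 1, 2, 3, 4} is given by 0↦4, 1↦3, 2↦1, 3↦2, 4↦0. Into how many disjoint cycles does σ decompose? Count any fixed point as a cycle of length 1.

Cycle decomposition: (0 4) (1 3 2).
2 cycles.

2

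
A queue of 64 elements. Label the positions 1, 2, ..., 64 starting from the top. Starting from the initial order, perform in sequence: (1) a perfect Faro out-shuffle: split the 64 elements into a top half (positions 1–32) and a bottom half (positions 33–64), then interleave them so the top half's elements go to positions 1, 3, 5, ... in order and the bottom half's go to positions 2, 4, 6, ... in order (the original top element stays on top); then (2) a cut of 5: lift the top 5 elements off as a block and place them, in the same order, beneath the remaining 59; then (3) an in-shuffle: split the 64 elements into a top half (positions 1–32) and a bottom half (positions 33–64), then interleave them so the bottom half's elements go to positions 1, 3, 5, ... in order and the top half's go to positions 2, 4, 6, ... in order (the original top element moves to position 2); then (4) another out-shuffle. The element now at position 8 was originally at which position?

12

Undo the operations in reverse order, starting from position 8:
  undo op 4 (out-shuffle, from bottom half): 8 ← 36
  undo op 3 (in-shuffle, from top half): 36 ← 18
  undo op 2 (cut 5): 18 ← 23
  undo op 1 (out-shuffle, from top half): 23 ← 12
So the element at position 8 came from original position 12.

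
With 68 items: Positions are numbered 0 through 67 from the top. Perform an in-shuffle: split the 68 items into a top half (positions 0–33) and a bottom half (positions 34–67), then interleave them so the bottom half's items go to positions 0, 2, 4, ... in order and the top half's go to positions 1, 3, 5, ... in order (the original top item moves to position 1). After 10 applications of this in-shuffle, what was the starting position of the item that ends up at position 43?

64

Work backwards from position 43, undoing one in-shuffle at a time:
43 ← 21 ← 10 ← 39 ← 19 ← 9 ← 4 ← 36 ← 52 ← 60 ← 64
So the item now at position 43 started at position 64.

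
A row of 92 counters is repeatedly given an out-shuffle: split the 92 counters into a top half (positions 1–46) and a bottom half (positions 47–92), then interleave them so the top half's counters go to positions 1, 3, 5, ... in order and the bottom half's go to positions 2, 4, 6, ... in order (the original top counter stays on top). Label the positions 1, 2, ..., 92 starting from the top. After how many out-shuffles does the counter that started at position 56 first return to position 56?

Follow position 56 under repeated out-shuffles:
56 → 20 → 39 → 77 → 62 → 32 → 63 → 34 → 67 → 42 → 83 → 74 → 56
It first returns after 12 out-shuffles.

12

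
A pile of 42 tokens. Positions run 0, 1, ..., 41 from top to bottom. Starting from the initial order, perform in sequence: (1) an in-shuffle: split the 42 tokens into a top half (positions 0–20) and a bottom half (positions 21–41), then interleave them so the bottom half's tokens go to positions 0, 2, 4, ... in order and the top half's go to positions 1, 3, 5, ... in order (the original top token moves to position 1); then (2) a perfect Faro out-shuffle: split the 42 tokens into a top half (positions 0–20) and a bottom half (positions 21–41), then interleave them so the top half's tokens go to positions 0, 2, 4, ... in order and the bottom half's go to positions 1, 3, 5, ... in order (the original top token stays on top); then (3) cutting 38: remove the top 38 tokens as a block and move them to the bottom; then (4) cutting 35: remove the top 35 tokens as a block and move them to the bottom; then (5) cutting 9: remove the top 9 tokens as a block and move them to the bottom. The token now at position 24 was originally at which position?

Undo the operations in reverse order, starting from position 24:
  undo op 5 (cut 9): 24 ← 33
  undo op 4 (cut 35): 33 ← 26
  undo op 3 (cut 38): 26 ← 22
  undo op 2 (out-shuffle, from top half): 22 ← 11
  undo op 1 (in-shuffle, from top half): 11 ← 5
So the token at position 24 came from original position 5.

5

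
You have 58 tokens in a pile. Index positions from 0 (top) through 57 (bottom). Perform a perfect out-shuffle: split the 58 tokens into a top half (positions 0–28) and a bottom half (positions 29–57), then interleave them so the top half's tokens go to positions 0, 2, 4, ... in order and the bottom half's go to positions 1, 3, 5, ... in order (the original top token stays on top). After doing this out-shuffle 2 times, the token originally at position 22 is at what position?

Track the token's position through each out-shuffle:
22 → 44 → 31

31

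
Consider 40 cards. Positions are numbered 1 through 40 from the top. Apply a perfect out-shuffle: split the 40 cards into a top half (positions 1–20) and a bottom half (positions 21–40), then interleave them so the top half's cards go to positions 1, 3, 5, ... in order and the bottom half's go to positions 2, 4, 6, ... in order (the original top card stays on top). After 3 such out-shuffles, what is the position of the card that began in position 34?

Track the card's position through each out-shuffle:
34 → 28 → 16 → 31

31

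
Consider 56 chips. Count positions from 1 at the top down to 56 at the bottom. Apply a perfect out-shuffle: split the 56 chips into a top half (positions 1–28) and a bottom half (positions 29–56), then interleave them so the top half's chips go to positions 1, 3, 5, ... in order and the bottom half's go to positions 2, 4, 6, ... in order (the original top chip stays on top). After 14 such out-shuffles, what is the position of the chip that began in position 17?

Track position through each out-shuffle: 17 → 33 → 10 → 19 → 37 → ... (continuing for 14 shuffles total) → 15.

15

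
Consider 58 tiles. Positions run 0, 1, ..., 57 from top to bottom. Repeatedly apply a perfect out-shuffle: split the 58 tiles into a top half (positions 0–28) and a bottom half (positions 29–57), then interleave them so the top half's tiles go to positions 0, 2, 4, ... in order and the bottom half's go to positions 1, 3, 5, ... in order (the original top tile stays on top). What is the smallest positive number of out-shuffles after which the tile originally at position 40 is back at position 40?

18

Follow position 40 under repeated out-shuffles:
40 → 23 → 46 → 35 → 13 → 26 → 52 → 47 → 37 → 17 → 34 → 11 → 22 → 44 → 31 → 5 → 10 → 20 → 40
It first returns after 18 out-shuffles.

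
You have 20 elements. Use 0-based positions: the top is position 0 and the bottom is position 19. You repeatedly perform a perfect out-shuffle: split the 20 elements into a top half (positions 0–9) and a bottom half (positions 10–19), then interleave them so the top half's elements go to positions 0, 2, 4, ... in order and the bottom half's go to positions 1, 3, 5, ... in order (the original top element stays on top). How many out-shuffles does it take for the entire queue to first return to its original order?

18

The out-shuffle permutes the 20 positions with cycle lengths [1, 1, 18].
Every element is home exactly when every cycle has completed a whole number of laps, i.e. after lcm(1, 18) = 18 out-shuffles.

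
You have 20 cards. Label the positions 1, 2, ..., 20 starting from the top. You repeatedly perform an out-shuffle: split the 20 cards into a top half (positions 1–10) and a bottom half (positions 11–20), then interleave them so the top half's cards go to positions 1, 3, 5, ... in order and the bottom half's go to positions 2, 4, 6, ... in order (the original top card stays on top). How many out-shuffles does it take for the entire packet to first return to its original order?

18

The out-shuffle permutes the 20 positions with cycle lengths [1, 1, 18].
Every card is home exactly when every cycle has completed a whole number of laps, i.e. after lcm(1, 18) = 18 out-shuffles.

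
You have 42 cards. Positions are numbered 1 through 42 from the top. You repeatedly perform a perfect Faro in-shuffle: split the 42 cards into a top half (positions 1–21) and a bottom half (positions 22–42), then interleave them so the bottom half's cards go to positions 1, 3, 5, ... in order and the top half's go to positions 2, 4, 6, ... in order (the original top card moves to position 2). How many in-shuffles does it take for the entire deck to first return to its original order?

14

The in-shuffle permutes the 42 positions with cycle lengths [14, 14, 14].
Every card is home exactly when every cycle has completed a whole number of laps, i.e. after lcm(14) = 14 in-shuffles.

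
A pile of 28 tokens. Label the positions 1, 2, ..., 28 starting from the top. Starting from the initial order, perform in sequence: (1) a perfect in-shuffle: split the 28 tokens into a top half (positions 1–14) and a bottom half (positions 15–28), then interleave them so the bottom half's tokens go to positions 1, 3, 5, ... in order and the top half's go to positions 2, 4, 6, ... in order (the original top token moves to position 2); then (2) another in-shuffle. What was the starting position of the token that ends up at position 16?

4

Undo the operations in reverse order, starting from position 16:
  undo op 2 (in-shuffle, from top half): 16 ← 8
  undo op 1 (in-shuffle, from top half): 8 ← 4
So the token at position 16 came from original position 4.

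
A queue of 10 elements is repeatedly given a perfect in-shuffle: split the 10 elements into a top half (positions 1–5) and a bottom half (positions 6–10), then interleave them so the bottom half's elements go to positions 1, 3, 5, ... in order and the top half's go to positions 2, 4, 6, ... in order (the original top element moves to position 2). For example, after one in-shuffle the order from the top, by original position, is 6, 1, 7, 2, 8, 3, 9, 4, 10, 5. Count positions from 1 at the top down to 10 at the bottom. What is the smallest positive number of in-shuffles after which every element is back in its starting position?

10

The in-shuffle permutes the 10 positions with cycle lengths [10].
Every element is home exactly when every cycle has completed a whole number of laps, i.e. after lcm(10) = 10 in-shuffles.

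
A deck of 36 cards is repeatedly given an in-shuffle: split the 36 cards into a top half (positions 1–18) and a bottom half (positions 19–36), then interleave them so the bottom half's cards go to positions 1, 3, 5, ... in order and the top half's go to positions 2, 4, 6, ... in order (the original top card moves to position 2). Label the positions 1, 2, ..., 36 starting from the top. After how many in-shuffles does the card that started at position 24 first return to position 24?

36

Follow position 24 under repeated in-shuffles:
24 → 11 → 22 → 7 → 14 → 28 → 19 → 1 → ... → 24 (length 36)
It first returns after 36 in-shuffles.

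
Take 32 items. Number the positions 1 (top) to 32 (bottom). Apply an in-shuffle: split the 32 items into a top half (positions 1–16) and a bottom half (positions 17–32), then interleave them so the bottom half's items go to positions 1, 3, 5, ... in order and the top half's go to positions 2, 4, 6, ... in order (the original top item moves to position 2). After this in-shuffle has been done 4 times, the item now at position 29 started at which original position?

8

Work backwards from position 29, undoing one in-shuffle at a time:
29 ← 31 ← 32 ← 16 ← 8
So the item now at position 29 started at position 8.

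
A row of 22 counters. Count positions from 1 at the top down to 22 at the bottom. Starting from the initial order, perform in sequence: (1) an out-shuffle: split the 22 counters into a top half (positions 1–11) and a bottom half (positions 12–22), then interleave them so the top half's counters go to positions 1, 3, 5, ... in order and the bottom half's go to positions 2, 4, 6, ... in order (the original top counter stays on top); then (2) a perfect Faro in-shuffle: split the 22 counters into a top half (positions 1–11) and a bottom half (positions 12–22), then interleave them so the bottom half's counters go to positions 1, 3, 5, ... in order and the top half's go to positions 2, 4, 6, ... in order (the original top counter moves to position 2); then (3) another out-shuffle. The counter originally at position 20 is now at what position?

Track the counter from position 20 forward through each operation:
  after op 1 (out-shuffle): 20 → 18
  after op 2 (in-shuffle): 18 → 13
  after op 3 (out-shuffle): 13 → 4

4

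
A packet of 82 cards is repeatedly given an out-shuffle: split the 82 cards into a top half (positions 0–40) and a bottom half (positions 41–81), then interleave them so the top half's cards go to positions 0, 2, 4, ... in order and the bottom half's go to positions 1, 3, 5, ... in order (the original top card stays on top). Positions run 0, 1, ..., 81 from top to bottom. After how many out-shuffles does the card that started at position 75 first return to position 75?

Follow position 75 under repeated out-shuffles:
75 → 69 → 57 → 33 → 66 → 51 → 21 → 42 → 3 → 6 → 12 → 24 → 48 → 15 → 30 → 60 → 39 → 78 → 75
It first returns after 18 out-shuffles.

18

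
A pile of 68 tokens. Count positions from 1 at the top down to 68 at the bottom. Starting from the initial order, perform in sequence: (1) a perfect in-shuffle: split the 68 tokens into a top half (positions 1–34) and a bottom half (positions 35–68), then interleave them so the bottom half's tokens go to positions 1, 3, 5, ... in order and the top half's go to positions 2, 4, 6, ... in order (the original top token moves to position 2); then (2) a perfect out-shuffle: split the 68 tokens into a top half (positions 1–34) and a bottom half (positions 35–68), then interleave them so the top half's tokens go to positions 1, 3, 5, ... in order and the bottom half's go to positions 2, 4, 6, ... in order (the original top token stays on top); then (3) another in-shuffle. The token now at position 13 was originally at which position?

Undo the operations in reverse order, starting from position 13:
  undo op 3 (in-shuffle, from bottom half): 13 ← 41
  undo op 2 (out-shuffle, from top half): 41 ← 21
  undo op 1 (in-shuffle, from bottom half): 21 ← 45
So the token at position 13 came from original position 45.

45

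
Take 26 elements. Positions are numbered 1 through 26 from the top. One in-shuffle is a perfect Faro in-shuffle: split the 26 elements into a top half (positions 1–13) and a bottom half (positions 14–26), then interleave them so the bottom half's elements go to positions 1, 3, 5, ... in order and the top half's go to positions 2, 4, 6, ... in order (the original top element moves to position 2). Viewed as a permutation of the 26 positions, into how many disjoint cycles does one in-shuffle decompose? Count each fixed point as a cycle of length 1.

Trace each unvisited position around until it returns:
(1 2 4 8 16 5 ... len 18) (3 6 12 24 21 15) (9 18)
3 cycles in total.

3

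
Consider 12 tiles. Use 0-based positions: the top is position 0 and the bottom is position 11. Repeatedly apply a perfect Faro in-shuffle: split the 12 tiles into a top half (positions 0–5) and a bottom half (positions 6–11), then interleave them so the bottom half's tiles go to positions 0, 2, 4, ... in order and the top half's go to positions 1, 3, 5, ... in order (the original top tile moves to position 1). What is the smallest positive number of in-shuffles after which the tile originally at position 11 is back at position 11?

12

Follow position 11 under repeated in-shuffles:
11 → 10 → 8 → 4 → 9 → 6 → 0 → 1 → 3 → 7 → 2 → 5 → 11
It first returns after 12 in-shuffles.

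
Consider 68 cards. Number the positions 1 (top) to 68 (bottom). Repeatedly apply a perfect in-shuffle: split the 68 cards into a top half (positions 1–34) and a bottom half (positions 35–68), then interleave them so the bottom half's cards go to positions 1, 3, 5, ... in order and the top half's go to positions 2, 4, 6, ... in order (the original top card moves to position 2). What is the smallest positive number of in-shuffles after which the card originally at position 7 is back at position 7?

Follow position 7 under repeated in-shuffles:
7 → 14 → 28 → 56 → 43 → 17 → 34 → 68 → ... → 7 (length 22)
It first returns after 22 in-shuffles.

22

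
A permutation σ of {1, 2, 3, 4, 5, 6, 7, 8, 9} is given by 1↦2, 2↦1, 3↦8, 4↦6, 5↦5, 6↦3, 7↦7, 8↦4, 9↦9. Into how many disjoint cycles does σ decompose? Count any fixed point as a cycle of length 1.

5

Cycle decomposition: (1 2) (3 8 4 6) (5) (7) (9).
5 cycles.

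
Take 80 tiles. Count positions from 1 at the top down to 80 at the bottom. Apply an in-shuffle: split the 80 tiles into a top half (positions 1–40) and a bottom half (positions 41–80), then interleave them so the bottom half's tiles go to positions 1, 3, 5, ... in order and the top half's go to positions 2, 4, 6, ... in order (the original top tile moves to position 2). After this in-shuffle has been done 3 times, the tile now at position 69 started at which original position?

39

Work backwards from position 69, undoing one in-shuffle at a time:
69 ← 75 ← 78 ← 39
So the tile now at position 69 started at position 39.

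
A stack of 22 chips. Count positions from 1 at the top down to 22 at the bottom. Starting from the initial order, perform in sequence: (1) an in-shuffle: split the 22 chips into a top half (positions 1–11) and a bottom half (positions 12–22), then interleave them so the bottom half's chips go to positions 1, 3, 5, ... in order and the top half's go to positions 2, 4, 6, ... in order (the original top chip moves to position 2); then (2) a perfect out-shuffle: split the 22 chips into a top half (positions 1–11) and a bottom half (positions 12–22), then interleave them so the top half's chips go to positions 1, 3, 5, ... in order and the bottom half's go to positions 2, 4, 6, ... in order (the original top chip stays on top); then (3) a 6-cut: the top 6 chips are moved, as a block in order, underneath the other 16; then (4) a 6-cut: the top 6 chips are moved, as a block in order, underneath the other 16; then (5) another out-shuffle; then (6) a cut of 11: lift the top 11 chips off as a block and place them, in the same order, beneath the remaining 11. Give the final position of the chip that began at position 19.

Track the chip from position 19 forward through each operation:
  after op 1 (in-shuffle): 19 → 15
  after op 2 (out-shuffle): 15 → 8
  after op 3 (cut 6): 8 → 2
  after op 4 (cut 6): 2 → 18
  after op 5 (out-shuffle): 18 → 14
  after op 6 (cut 11): 14 → 3

3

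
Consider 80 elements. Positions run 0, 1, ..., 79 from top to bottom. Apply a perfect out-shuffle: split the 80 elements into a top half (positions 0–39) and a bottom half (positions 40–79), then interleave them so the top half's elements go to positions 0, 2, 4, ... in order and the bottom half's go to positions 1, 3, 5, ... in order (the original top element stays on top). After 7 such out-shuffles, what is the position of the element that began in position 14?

Track the element's position through each out-shuffle:
14 → 28 → 56 → 33 → 66 → 53 → 27 → 54

54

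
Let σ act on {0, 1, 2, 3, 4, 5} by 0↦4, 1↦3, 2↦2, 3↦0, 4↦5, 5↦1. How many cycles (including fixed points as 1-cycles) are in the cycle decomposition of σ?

Cycle decomposition: (0 4 5 1 3) (2).
2 cycles.

2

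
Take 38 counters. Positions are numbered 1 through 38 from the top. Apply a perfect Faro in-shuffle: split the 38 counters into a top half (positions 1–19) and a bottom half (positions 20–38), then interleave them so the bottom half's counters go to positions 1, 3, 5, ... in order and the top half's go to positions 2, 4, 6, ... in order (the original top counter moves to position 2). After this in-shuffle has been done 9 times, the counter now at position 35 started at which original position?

7

Work backwards from position 35, undoing one in-shuffle at a time:
35 ← 37 ← 38 ← 19 ← 29 ← 34 ← 17 ← 28 ← 14 ← 7
So the counter now at position 35 started at position 7.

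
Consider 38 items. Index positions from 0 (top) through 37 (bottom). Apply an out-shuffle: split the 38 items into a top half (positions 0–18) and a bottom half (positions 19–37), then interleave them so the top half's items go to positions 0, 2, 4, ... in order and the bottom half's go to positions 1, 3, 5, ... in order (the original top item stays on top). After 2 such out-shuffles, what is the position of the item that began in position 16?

27

Track the item's position through each out-shuffle:
16 → 32 → 27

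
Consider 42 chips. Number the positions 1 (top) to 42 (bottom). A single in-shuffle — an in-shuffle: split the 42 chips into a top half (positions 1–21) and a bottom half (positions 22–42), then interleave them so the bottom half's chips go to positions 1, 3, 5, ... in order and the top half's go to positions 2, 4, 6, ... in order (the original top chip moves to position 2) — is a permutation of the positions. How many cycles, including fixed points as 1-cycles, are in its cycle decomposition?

3

Trace each unvisited position around until it returns:
(1 2 4 8 16 32 ... len 14) (3 6 12 24 5 10 ... len 14) (7 14 28 13 26 9 ... len 14)
3 cycles in total.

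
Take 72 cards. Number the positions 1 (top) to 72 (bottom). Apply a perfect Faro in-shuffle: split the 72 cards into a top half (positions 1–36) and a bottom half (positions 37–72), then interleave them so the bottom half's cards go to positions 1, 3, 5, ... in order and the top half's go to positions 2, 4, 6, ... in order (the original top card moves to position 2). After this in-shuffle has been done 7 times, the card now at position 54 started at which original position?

70

Work backwards from position 54, undoing one in-shuffle at a time:
54 ← 27 ← 50 ← 25 ← 49 ← 61 ← 67 ← 70
So the card now at position 54 started at position 70.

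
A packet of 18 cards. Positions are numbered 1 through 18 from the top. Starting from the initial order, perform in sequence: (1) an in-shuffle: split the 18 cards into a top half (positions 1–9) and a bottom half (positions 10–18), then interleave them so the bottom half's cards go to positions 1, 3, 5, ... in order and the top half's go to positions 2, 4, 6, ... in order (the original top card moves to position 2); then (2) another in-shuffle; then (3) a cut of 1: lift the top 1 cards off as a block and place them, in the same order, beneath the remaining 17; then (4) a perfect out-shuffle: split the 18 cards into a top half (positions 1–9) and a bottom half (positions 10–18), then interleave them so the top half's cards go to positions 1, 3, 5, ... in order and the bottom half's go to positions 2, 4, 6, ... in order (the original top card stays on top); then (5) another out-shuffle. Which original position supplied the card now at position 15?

Undo the operations in reverse order, starting from position 15:
  undo op 5 (out-shuffle, from top half): 15 ← 8
  undo op 4 (out-shuffle, from bottom half): 8 ← 13
  undo op 3 (cut 1): 13 ← 14
  undo op 2 (in-shuffle, from top half): 14 ← 7
  undo op 1 (in-shuffle, from bottom half): 7 ← 13
So the card at position 15 came from original position 13.

13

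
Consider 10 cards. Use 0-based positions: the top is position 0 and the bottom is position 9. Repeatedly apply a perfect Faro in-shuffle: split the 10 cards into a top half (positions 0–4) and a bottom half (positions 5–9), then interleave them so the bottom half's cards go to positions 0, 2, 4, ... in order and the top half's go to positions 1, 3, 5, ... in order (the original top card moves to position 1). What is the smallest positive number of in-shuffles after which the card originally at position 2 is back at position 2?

10

Follow position 2 under repeated in-shuffles:
2 → 5 → 0 → 1 → 3 → 7 → 4 → 9 → 8 → 6 → 2
It first returns after 10 in-shuffles.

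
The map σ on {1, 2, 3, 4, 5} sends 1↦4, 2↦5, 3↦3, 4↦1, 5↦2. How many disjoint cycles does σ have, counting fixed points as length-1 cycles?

3

Cycle decomposition: (1 4) (2 5) (3).
3 cycles.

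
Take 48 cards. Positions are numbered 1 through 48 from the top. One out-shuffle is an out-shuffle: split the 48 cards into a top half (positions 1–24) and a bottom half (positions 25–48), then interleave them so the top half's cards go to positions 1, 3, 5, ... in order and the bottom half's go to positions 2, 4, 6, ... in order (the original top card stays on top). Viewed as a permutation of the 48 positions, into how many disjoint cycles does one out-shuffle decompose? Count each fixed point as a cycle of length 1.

4

Trace each unvisited position around until it returns:
(1) (2 3 5 9 17 33 ... len 23) (6 11 21 41 34 20 ... len 23) (48)
4 cycles in total.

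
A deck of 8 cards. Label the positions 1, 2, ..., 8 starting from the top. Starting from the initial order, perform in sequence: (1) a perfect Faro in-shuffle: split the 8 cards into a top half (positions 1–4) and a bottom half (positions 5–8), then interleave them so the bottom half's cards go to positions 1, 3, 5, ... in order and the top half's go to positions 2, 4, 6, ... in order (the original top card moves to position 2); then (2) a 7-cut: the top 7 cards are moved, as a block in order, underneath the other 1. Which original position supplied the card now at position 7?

Undo the operations in reverse order, starting from position 7:
  undo op 2 (cut 7): 7 ← 6
  undo op 1 (in-shuffle, from top half): 6 ← 3
So the card at position 7 came from original position 3.

3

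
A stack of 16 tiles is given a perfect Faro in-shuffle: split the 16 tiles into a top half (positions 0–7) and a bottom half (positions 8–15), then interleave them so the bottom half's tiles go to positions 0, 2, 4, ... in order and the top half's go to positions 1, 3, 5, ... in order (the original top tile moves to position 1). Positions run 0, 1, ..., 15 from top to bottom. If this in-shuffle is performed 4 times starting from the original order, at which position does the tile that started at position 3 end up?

Track the tile's position through each in-shuffle:
3 → 7 → 15 → 14 → 12

12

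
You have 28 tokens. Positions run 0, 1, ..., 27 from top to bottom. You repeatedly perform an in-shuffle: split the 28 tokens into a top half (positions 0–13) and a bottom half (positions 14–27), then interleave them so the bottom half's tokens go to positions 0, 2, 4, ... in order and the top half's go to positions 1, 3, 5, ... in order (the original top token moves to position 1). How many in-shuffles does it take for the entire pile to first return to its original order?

28

The in-shuffle permutes the 28 positions with cycle lengths [28].
Every token is home exactly when every cycle has completed a whole number of laps, i.e. after lcm(28) = 28 in-shuffles.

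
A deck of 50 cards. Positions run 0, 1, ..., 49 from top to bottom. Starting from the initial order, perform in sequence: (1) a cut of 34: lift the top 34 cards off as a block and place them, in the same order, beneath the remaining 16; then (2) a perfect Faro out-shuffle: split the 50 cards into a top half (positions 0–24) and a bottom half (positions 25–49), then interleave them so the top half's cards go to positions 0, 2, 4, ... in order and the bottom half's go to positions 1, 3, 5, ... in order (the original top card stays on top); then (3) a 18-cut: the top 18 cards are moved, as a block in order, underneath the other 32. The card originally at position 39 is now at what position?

Track the card from position 39 forward through each operation:
  after op 1 (cut 34): 39 → 5
  after op 2 (out-shuffle): 5 → 10
  after op 3 (cut 18): 10 → 42

42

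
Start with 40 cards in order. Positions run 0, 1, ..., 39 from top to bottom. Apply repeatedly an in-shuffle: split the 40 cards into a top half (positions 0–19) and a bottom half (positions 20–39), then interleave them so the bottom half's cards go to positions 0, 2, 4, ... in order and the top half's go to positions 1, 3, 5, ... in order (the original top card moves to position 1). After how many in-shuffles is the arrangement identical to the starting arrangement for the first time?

The in-shuffle permutes the 40 positions with cycle lengths [20, 20].
Every card is home exactly when every cycle has completed a whole number of laps, i.e. after lcm(20) = 20 in-shuffles.

20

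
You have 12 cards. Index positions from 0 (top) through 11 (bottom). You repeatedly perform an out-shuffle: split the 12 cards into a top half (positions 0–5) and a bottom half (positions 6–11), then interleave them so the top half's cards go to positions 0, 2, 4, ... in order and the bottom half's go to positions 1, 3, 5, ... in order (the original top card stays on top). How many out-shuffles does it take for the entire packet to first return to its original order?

10

The out-shuffle permutes the 12 positions with cycle lengths [1, 1, 10].
Every card is home exactly when every cycle has completed a whole number of laps, i.e. after lcm(1, 10) = 10 out-shuffles.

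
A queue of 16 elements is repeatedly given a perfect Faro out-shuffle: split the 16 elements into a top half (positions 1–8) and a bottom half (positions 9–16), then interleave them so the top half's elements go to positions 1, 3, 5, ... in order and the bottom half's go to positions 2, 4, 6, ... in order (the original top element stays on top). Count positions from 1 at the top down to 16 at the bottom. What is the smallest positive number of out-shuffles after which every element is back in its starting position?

The out-shuffle permutes the 16 positions with cycle lengths [1, 1, 2, 4, 4, 4].
Every element is home exactly when every cycle has completed a whole number of laps, i.e. after lcm(1, 2, 4) = 4 out-shuffles.

4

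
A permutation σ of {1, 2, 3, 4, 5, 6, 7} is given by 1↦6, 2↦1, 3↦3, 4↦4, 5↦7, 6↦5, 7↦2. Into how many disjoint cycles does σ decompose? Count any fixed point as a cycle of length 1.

Cycle decomposition: (1 6 5 7 2) (3) (4).
3 cycles.

3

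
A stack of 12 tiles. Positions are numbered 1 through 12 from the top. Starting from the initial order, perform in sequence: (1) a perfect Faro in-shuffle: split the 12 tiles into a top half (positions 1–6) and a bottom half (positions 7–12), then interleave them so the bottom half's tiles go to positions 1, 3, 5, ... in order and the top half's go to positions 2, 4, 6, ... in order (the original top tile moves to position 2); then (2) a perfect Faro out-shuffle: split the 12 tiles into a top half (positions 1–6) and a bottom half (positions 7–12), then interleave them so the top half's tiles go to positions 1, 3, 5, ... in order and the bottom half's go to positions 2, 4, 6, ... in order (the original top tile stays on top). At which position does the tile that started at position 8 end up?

5

Track the tile from position 8 forward through each operation:
  after op 1 (in-shuffle): 8 → 3
  after op 2 (out-shuffle): 3 → 5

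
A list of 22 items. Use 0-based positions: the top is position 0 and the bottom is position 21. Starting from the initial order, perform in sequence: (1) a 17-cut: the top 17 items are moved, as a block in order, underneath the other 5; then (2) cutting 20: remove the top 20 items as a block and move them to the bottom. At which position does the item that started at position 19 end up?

4

Track the item from position 19 forward through each operation:
  after op 1 (cut 17): 19 → 2
  after op 2 (cut 20): 2 → 4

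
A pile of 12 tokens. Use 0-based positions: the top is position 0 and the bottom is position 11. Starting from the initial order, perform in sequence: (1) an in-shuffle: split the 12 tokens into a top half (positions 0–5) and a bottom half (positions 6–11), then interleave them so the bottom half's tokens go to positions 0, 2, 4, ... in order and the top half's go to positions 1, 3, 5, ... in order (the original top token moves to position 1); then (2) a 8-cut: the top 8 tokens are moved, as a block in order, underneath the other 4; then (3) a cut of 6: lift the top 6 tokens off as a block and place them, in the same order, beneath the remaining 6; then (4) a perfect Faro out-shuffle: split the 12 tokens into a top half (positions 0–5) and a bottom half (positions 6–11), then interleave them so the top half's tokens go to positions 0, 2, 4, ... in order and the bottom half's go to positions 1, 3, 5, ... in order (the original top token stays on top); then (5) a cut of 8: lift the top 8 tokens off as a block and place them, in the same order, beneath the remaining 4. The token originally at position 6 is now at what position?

1

Track the token from position 6 forward through each operation:
  after op 1 (in-shuffle): 6 → 0
  after op 2 (cut 8): 0 → 4
  after op 3 (cut 6): 4 → 10
  after op 4 (out-shuffle): 10 → 9
  after op 5 (cut 8): 9 → 1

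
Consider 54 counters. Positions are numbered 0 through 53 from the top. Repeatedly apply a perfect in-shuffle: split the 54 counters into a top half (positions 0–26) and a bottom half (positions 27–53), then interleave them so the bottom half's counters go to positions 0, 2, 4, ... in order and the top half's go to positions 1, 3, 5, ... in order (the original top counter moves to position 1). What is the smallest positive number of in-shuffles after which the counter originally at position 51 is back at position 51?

Follow position 51 under repeated in-shuffles:
51 → 48 → 42 → 30 → 6 → 13 → 27 → 0 → 1 → 3 → 7 → 15 → 31 → 8 → 17 → 35 → 16 → 33 → 12 → 25 → 51
It first returns after 20 in-shuffles.

20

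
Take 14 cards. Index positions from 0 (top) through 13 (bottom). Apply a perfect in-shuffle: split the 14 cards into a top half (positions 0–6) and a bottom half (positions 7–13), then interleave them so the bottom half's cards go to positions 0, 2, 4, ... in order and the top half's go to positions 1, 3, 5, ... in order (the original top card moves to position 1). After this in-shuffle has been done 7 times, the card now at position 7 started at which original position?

0

Work backwards from position 7, undoing one in-shuffle at a time:
7 ← 3 ← 1 ← 0 ← 7 ← 3 ← 1 ← 0
So the card now at position 7 started at position 0.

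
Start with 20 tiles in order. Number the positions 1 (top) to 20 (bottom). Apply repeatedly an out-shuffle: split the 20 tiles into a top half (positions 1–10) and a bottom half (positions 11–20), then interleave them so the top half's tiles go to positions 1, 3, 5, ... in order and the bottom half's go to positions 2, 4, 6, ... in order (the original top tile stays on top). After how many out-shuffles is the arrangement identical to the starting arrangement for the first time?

The out-shuffle permutes the 20 positions with cycle lengths [1, 1, 18].
Every tile is home exactly when every cycle has completed a whole number of laps, i.e. after lcm(1, 18) = 18 out-shuffles.

18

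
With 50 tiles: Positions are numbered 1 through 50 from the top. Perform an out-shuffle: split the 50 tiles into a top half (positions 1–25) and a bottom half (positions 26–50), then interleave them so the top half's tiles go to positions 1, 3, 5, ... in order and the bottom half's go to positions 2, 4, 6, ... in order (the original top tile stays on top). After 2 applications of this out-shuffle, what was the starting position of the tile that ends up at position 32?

Work backwards from position 32, undoing one out-shuffle at a time:
32 ← 41 ← 21
So the tile now at position 32 started at position 21.

21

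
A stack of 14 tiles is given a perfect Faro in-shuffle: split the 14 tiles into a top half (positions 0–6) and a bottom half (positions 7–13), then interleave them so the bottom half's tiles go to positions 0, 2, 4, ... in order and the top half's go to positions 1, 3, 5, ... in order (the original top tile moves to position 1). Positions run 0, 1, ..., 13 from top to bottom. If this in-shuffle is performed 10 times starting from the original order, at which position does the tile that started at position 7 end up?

Track the tile's position through each in-shuffle:
7 → 0 → 1 → 3 → 7 → 0 → 1 → 3 → 7 → 0 → 1

1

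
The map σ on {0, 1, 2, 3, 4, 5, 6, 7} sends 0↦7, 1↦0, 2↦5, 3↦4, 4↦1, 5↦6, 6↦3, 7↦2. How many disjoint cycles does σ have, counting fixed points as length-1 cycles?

Cycle decomposition: (0 7 2 5 6 3 4 1).
1 cycle.

1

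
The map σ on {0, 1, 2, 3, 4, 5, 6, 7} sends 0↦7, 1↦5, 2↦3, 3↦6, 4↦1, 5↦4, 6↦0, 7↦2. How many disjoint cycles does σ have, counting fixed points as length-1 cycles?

Cycle decomposition: (0 7 2 3 6) (1 5 4).
2 cycles.

2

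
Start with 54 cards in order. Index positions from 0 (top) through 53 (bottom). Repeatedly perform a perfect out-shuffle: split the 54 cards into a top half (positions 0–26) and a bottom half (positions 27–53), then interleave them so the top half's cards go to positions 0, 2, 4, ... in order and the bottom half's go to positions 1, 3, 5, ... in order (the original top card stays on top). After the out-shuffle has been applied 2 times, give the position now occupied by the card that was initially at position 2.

Track the card's position through each out-shuffle:
2 → 4 → 8

8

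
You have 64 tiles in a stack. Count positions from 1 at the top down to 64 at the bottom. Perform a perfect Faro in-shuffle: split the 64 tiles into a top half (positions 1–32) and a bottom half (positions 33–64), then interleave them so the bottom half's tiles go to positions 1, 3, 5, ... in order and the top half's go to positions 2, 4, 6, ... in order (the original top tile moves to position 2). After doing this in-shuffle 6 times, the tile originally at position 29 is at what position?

Track the tile's position through each in-shuffle:
29 → 58 → 51 → 37 → 9 → 18 → 36

36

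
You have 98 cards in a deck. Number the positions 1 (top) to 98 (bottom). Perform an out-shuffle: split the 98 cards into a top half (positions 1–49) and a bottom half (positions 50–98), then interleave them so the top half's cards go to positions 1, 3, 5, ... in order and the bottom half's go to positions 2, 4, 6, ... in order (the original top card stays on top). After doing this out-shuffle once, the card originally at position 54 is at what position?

Track the card's position through each out-shuffle:
54 → 10

10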